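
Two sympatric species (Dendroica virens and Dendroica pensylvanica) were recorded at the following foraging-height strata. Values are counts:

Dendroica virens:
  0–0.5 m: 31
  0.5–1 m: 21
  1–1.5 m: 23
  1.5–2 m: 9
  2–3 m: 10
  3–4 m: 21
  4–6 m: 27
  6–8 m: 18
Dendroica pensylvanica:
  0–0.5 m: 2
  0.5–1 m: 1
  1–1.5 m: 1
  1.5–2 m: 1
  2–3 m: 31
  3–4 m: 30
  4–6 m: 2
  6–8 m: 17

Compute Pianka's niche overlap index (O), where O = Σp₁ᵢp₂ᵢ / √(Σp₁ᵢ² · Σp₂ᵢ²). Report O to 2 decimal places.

0.51

Proportions for Dendroica virens (n=160): 31/160=0.1938, 21/160=0.1313, 23/160=0.1438, 9/160=0.0563, 10/160=0.0625, 21/160=0.1313, 27/160=0.1688, 18/160=0.1125
Proportions for Dendroica pensylvanica (n=85): 2/85=0.0235, 1/85=0.0118, 1/85=0.0118, 1/85=0.0118, 31/85=0.3647, 30/85=0.3529, 2/85=0.0235, 17/85=0.2000
Σ p₁ᵢp₂ᵢ = 0.004554 + 0.001549 + 0.001697 + 0.000664 + 0.022794 + 0.046336 + 0.003967 + 0.022500 = 0.104061
Σp_1ᵢ² = 0.1938² + 0.1313² + 0.1438² + 0.0563² + 0.0625² + 0.1313² + 0.1688² + 0.1125² = 0.037558 + 0.017240 + 0.020678 + 0.003170 + 0.003906 + 0.017240 + 0.028493 + 0.012656 = 0.140941
Σp_2ᵢ² = 0.0235² + 0.0118² + 0.0118² + 0.0118² + 0.3647² + 0.3529² + 0.0235² + 0.2000² = 0.000552 + 0.000139 + 0.000139 + 0.000139 + 0.133006 + 0.124538 + 0.000552 + 0.040000 = 0.299065
O = 0.104061 / √(0.140941 × 0.299065) = 0.104061 / 0.2053059 = 0.5069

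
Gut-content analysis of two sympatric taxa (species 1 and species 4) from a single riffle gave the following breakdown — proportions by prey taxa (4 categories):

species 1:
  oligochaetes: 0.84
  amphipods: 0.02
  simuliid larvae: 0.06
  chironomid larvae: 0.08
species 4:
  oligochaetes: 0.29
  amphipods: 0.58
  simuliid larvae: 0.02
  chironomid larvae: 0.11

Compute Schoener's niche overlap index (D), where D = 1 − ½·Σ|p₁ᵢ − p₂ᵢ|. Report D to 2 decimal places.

0.41

Σ|p₁ᵢ − p₂ᵢ| = 0.55 + 0.56 + 0.04 + 0.03 = 1.18
D = 1 − ½ × 1.18 = 1 − 0.590 = 0.4100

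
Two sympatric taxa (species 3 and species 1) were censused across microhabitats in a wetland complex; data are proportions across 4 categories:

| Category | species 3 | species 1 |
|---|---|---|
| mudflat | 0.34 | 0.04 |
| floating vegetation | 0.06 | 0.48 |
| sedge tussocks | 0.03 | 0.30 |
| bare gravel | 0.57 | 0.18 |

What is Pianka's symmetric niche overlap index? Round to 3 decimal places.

Σ p₁ᵢp₂ᵢ = 0.0136 + 0.0288 + 0.0090 + 0.1026 = 0.1540
Σp_1ᵢ² = 0.34² + 0.06² + 0.03² + 0.57² = 0.1156 + 0.0036 + 0.0009 + 0.3249 = 0.4450
Σp_2ᵢ² = 0.04² + 0.48² + 0.30² + 0.18² = 0.0016 + 0.2304 + 0.0900 + 0.0324 = 0.3544
O = 0.1540 / √(0.4450 × 0.3544) = 0.1540 / 0.397125 = 0.38779

0.388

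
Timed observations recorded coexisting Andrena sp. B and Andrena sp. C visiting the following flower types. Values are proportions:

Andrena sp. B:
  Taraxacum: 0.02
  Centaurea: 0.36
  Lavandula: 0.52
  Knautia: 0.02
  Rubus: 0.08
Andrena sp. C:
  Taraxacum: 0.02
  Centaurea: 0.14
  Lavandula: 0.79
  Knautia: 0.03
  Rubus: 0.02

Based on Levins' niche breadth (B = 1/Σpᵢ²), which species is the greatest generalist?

Σp_Bᵢ² = 0.02² + 0.36² + 0.52² + 0.02² + 0.08² = 0.0004 + 0.1296 + 0.2704 + 0.0004 + 0.0064 = 0.4072
B_B = 1 / 0.4072 = 2.4558
Σp_Cᵢ² = 0.02² + 0.14² + 0.79² + 0.03² + 0.02² = 0.0004 + 0.0196 + 0.6241 + 0.0009 + 0.0004 = 0.6454
B_C = 1 / 0.6454 = 1.5494
Highest B → broadest niche (most generalist): Andrena sp. B (B = 2.46).

Andrena sp. B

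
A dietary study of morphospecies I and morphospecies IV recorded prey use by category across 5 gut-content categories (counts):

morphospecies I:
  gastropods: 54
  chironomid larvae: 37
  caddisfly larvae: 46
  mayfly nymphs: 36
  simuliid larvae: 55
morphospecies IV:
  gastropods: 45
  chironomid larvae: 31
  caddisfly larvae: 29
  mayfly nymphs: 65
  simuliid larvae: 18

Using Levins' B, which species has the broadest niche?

morphospecies I

Proportions for morphospecies I (n=228): 54/228=0.2368, 37/228=0.1623, 46/228=0.2018, 36/228=0.1579, 55/228=0.2412
Proportions for morphospecies IV (n=188): 45/188=0.2394, 31/188=0.1649, 29/188=0.1543, 65/188=0.3457, 18/188=0.0957
Σp_Iᵢ² = 0.2368² + 0.1623² + 0.2018² + 0.1579² + 0.2412² = 0.056074 + 0.026341 + 0.040723 + 0.024932 + 0.058177 = 0.206247
B_I = 1 / 0.206247 = 4.8486
Σp_IVᵢ² = 0.2394² + 0.1649² + 0.1543² + 0.3457² + 0.0957² = 0.057312 + 0.027192 + 0.023808 + 0.119508 + 0.009158 = 0.236978
B_IV = 1 / 0.236978 = 4.2198
Highest B → broadest niche (most generalist): morphospecies I (B = 4.85).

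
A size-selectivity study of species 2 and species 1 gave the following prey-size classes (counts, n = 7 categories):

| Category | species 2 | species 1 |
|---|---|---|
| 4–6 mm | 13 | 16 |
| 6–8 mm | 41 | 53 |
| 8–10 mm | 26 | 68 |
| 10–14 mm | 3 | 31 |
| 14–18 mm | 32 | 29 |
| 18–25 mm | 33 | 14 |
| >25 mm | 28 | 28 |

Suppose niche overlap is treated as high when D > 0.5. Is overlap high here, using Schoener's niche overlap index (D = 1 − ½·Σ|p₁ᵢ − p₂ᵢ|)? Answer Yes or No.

Proportions for species 2 (n=176): 13/176=0.0739, 41/176=0.2330, 26/176=0.1477, 3/176=0.0170, 32/176=0.1818, 33/176=0.1875, 28/176=0.1591
Proportions for species 1 (n=239): 16/239=0.0669, 53/239=0.2218, 68/239=0.2845, 31/239=0.1297, 29/239=0.1213, 14/239=0.0586, 28/239=0.1172
Σ|p₁ᵢ − p₂ᵢ| = 0.0070 + 0.0112 + 0.1368 + 0.1127 + 0.0605 + 0.1289 + 0.0419 = 0.4990
D = 1 − ½ × 0.4990 = 1 − 0.24950 = 0.75050
D = 0.75050 > 0.5 → Yes.

Yes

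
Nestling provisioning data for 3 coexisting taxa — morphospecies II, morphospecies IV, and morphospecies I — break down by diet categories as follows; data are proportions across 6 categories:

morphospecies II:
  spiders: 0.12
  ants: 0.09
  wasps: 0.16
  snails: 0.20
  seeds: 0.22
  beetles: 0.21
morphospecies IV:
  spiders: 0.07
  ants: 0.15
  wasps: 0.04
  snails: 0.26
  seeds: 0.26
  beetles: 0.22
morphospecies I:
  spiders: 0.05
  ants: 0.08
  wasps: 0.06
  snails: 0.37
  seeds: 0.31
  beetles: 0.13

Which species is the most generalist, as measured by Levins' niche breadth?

Σp_IIᵢ² = 0.12² + 0.09² + 0.16² + 0.20² + 0.22² + 0.21² = 0.0144 + 0.0081 + 0.0256 + 0.0400 + 0.0484 + 0.0441 = 0.1806
B_II = 1 / 0.1806 = 5.5371
Σp_IVᵢ² = 0.07² + 0.15² + 0.04² + 0.26² + 0.26² + 0.22² = 0.0049 + 0.0225 + 0.0016 + 0.0676 + 0.0676 + 0.0484 = 0.2126
B_IV = 1 / 0.2126 = 4.7037
Σp_Iᵢ² = 0.05² + 0.08² + 0.06² + 0.37² + 0.31² + 0.13² = 0.0025 + 0.0064 + 0.0036 + 0.1369 + 0.0961 + 0.0169 = 0.2624
B_I = 1 / 0.2624 = 3.8110
Highest B → broadest niche (most generalist): morphospecies II (B = 5.54).

morphospecies II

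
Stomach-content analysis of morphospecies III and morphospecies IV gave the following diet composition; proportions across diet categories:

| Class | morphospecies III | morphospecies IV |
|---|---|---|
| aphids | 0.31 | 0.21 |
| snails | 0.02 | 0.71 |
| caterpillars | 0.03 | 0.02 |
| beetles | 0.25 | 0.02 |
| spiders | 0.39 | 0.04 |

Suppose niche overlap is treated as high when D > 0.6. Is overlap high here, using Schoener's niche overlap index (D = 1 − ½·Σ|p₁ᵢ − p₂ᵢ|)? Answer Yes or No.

Σ|p₁ᵢ − p₂ᵢ| = 0.10 + 0.69 + 0.01 + 0.23 + 0.35 = 1.38
D = 1 − ½ × 1.38 = 1 − 0.690 = 0.3100
D = 0.3100 < 0.6 → No.

No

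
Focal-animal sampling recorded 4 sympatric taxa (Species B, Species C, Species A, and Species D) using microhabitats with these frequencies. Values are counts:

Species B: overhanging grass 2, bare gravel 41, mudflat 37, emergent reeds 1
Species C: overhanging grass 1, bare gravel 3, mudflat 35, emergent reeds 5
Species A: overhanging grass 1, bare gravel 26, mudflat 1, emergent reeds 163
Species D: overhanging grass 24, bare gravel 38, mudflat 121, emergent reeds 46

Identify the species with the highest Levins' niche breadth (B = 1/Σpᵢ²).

Species D

Proportions for Species B (n=81): 2/81=0.0247, 41/81=0.5062, 37/81=0.4568, 1/81=0.0123
Proportions for Species C (n=44): 1/44=0.0227, 3/44=0.0682, 35/44=0.7955, 5/44=0.1136
Proportions for Species A (n=191): 1/191=0.0052, 26/191=0.1361, 1/191=0.0052, 163/191=0.8534
Proportions for Species D (n=229): 24/229=0.1048, 38/229=0.1659, 121/229=0.5284, 46/229=0.2009
Σp_Bᵢ² = 0.0247² + 0.5062² + 0.4568² + 0.0123² = 0.000610 + 0.256238 + 0.208666 + 0.000151 = 0.465665
B_B = 1 / 0.465665 = 2.1475
Σp_Cᵢ² = 0.0227² + 0.0682² + 0.7955² + 0.1136² = 0.000515 + 0.004651 + 0.632820 + 0.012905 = 0.650891
B_C = 1 / 0.650891 = 1.5364
Σp_Aᵢ² = 0.0052² + 0.1361² + 0.0052² + 0.8534² = 0.000027 + 0.018523 + 0.000027 + 0.728292 = 0.746869
B_A = 1 / 0.746869 = 1.3389
Σp_Dᵢ² = 0.1048² + 0.1659² + 0.5284² + 0.2009² = 0.010983 + 0.027523 + 0.279207 + 0.040361 = 0.358074
B_D = 1 / 0.358074 = 2.7927
Highest B → broadest niche (most generalist): Species D (B = 2.79).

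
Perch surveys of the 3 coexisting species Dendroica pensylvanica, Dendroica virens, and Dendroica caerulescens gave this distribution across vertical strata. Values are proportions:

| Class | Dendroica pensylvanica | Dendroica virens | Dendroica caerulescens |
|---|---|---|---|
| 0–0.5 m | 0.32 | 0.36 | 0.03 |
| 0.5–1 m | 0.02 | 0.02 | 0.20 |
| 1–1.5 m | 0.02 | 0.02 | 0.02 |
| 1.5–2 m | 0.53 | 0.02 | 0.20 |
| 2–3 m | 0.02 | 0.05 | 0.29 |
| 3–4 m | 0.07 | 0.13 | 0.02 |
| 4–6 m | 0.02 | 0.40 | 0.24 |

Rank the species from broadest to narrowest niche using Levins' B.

Dendroica caerulescens > Dendroica virens > Dendroica pensylvanica

Σp_pensᵢ² = 0.32² + 0.02² + 0.02² + 0.53² + 0.02² + 0.07² + 0.02² = 0.1024 + 0.0004 + 0.0004 + 0.2809 + 0.0004 + 0.0049 + 0.0004 = 0.3898
B_pens = 1 / 0.3898 = 2.5654
Σp_vireᵢ² = 0.36² + 0.02² + 0.02² + 0.02² + 0.05² + 0.13² + 0.40² = 0.1296 + 0.0004 + 0.0004 + 0.0004 + 0.0025 + 0.0169 + 0.1600 = 0.3102
B_vire = 1 / 0.3102 = 3.2237
Σp_caerᵢ² = 0.03² + 0.20² + 0.02² + 0.20² + 0.29² + 0.02² + 0.24² = 0.0009 + 0.0400 + 0.0004 + 0.0400 + 0.0841 + 0.0004 + 0.0576 = 0.2234
B_caer = 1 / 0.2234 = 4.4763
Ranking by B (broadest → narrowest): Dendroica caerulescens (4.48) > Dendroica virens (3.22) > Dendroica pensylvanica (2.57)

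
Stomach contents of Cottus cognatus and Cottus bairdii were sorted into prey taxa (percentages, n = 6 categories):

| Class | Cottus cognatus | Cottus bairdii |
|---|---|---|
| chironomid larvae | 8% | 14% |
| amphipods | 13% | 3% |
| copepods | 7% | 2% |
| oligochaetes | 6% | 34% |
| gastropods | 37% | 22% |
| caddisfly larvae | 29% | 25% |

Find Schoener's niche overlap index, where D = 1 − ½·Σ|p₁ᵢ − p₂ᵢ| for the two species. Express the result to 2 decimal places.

Convert percentages to proportions (divide by 100).
Σ|p₁ᵢ − p₂ᵢ| = 0.06 + 0.10 + 0.05 + 0.28 + 0.15 + 0.04 = 0.68
D = 1 − ½ × 0.68 = 1 − 0.340 = 0.6600

0.66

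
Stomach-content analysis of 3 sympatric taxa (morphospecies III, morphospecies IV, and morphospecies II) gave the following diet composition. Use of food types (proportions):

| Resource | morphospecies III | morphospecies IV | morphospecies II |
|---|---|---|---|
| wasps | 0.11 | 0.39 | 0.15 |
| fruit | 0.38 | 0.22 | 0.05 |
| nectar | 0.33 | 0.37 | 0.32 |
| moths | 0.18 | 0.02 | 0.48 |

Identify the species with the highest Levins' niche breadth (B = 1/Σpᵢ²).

morphospecies III

Σp_IIIᵢ² = 0.11² + 0.38² + 0.33² + 0.18² = 0.0121 + 0.1444 + 0.1089 + 0.0324 = 0.2978
B_III = 1 / 0.2978 = 3.3580
Σp_IVᵢ² = 0.39² + 0.22² + 0.37² + 0.02² = 0.1521 + 0.0484 + 0.1369 + 0.0004 = 0.3378
B_IV = 1 / 0.3378 = 2.9603
Σp_IIᵢ² = 0.15² + 0.05² + 0.32² + 0.48² = 0.0225 + 0.0025 + 0.1024 + 0.2304 = 0.3578
B_II = 1 / 0.3578 = 2.7949
Highest B → broadest niche (most generalist): morphospecies III (B = 3.36).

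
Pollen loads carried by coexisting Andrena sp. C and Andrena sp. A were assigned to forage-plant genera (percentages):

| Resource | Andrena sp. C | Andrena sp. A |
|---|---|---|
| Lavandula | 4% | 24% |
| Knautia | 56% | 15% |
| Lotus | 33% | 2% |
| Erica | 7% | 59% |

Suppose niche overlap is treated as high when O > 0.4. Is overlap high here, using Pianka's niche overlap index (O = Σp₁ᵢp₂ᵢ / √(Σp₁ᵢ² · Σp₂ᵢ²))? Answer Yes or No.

Convert percentages to proportions (divide by 100).
Σ p₁ᵢp₂ᵢ = 0.0096 + 0.0840 + 0.0066 + 0.0413 = 0.1415
Σp_1ᵢ² = 0.04² + 0.56² + 0.33² + 0.07² = 0.0016 + 0.3136 + 0.1089 + 0.0049 = 0.4290
Σp_2ᵢ² = 0.24² + 0.15² + 0.02² + 0.59² = 0.0576 + 0.0225 + 0.0004 + 0.3481 = 0.4286
O = 0.1415 / √(0.4290 × 0.4286) = 0.1415 / 0.42880 = 0.3300
O = 0.3300 < 0.4 → No.

No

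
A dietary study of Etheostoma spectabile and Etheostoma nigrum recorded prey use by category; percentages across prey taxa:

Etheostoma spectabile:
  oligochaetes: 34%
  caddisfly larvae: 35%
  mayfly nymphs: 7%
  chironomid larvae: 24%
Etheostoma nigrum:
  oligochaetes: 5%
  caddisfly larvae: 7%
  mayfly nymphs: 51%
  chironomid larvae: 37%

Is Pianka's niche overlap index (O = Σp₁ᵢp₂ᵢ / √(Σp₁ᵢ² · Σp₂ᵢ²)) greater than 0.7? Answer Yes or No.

No

Convert percentages to proportions (divide by 100).
Σ p₁ᵢp₂ᵢ = 0.0170 + 0.0245 + 0.0357 + 0.0888 = 0.1660
Σp_1ᵢ² = 0.34² + 0.35² + 0.07² + 0.24² = 0.1156 + 0.1225 + 0.0049 + 0.0576 = 0.3006
Σp_2ᵢ² = 0.05² + 0.07² + 0.51² + 0.37² = 0.0025 + 0.0049 + 0.2601 + 0.1369 = 0.4044
O = 0.1660 / √(0.3006 × 0.4044) = 0.1660 / 0.34866 = 0.4761
O = 0.4761 < 0.7 → No.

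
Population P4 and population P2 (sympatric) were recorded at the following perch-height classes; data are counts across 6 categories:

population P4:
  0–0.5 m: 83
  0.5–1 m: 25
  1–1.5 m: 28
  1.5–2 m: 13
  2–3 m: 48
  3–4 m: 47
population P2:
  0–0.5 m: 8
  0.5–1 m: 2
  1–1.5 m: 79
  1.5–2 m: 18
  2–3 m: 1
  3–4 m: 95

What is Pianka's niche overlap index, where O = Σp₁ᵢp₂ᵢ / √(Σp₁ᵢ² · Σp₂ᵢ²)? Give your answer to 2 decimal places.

Proportions for population P4 (n=244): 83/244=0.3402, 25/244=0.1025, 28/244=0.1148, 13/244=0.0533, 48/244=0.1967, 47/244=0.1926
Proportions for population P2 (n=203): 8/203=0.0394, 2/203=0.0099, 79/203=0.3892, 18/203=0.0887, 1/203=0.0049, 95/203=0.4680
Σ p₁ᵢp₂ᵢ = 0.013404 + 0.001015 + 0.044680 + 0.004728 + 0.000964 + 0.090137 = 0.154928
Σp_1ᵢ² = 0.3402² + 0.1025² + 0.1148² + 0.0533² + 0.1967² + 0.1926² = 0.115736 + 0.010506 + 0.013179 + 0.002841 + 0.038691 + 0.037095 = 0.218048
Σp_2ᵢ² = 0.0394² + 0.0099² + 0.3892² + 0.0887² + 0.0049² + 0.4680² = 0.001552 + 0.000098 + 0.151477 + 0.007868 + 0.000024 + 0.219024 = 0.380043
O = 0.154928 / √(0.218048 × 0.380043) = 0.154928 / 0.2878674 = 0.5382

0.54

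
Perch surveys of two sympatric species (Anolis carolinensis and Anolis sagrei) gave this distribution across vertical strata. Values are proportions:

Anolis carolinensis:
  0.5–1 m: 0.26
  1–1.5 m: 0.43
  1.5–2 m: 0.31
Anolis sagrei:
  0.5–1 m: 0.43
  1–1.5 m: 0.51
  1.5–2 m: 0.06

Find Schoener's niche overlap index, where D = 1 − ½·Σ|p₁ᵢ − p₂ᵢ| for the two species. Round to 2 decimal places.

0.75

Σ|p₁ᵢ − p₂ᵢ| = 0.17 + 0.08 + 0.25 = 0.50
D = 1 − ½ × 0.50 = 1 − 0.250 = 0.7500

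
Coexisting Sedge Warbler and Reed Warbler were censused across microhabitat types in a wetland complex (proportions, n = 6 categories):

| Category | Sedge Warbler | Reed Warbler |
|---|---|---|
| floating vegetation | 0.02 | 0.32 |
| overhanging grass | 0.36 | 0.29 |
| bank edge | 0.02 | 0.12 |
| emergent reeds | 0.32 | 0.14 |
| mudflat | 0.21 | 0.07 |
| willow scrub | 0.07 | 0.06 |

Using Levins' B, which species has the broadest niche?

Reed Warbler

Σp_Sedgᵢ² = 0.02² + 0.36² + 0.02² + 0.32² + 0.21² + 0.07² = 0.0004 + 0.1296 + 0.0004 + 0.1024 + 0.0441 + 0.0049 = 0.2818
B_Sedg = 1 / 0.2818 = 3.5486
Σp_Reedᵢ² = 0.32² + 0.29² + 0.12² + 0.14² + 0.07² + 0.06² = 0.1024 + 0.0841 + 0.0144 + 0.0196 + 0.0049 + 0.0036 = 0.2290
B_Reed = 1 / 0.2290 = 4.3668
Highest B → broadest niche (most generalist): Reed Warbler (B = 4.37).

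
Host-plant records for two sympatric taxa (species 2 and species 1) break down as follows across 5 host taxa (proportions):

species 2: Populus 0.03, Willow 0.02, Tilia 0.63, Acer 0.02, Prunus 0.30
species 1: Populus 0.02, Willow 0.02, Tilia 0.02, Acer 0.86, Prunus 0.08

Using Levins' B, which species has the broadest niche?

species 2

Σp_2ᵢ² = 0.03² + 0.02² + 0.63² + 0.02² + 0.30² = 0.0009 + 0.0004 + 0.3969 + 0.0004 + 0.0900 = 0.4886
B_2 = 1 / 0.4886 = 2.0467
Σp_1ᵢ² = 0.02² + 0.02² + 0.02² + 0.86² + 0.08² = 0.0004 + 0.0004 + 0.0004 + 0.7396 + 0.0064 = 0.7472
B_1 = 1 / 0.7472 = 1.3383
Highest B → broadest niche (most generalist): species 2 (B = 2.05).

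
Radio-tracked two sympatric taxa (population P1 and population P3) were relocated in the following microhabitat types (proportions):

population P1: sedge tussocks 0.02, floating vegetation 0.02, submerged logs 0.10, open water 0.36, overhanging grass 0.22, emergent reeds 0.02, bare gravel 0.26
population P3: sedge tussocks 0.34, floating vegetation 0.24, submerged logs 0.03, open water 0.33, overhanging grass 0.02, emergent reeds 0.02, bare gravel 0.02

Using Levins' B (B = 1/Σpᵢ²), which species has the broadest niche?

Σp_P1ᵢ² = 0.02² + 0.02² + 0.10² + 0.36² + 0.22² + 0.02² + 0.26² = 0.0004 + 0.0004 + 0.0100 + 0.1296 + 0.0484 + 0.0004 + 0.0676 = 0.2568
B_P1 = 1 / 0.2568 = 3.8941
Σp_P3ᵢ² = 0.34² + 0.24² + 0.03² + 0.33² + 0.02² + 0.02² + 0.02² = 0.1156 + 0.0576 + 0.0009 + 0.1089 + 0.0004 + 0.0004 + 0.0004 = 0.2842
B_P3 = 1 / 0.2842 = 3.5186
Highest B → broadest niche (most generalist): population P1 (B = 3.89).

population P1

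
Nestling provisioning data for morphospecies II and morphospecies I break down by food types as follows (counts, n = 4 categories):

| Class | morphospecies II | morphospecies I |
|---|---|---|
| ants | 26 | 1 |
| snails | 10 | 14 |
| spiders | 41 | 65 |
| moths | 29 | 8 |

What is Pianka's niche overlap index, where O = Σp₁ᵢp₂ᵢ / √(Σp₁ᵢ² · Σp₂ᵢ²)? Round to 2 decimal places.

Proportions for morphospecies II (n=106): 26/106=0.2453, 10/106=0.0943, 41/106=0.3868, 29/106=0.2736
Proportions for morphospecies I (n=88): 1/88=0.0114, 14/88=0.1591, 65/88=0.7386, 8/88=0.0909
Σ p₁ᵢp₂ᵢ = 0.002796 + 0.015003 + 0.285690 + 0.024870 = 0.328359
Σp_1ᵢ² = 0.2453² + 0.0943² + 0.3868² + 0.2736² = 0.060172 + 0.008892 + 0.149614 + 0.074857 = 0.293535
Σp_2ᵢ² = 0.0114² + 0.1591² + 0.7386² + 0.0909² = 0.000130 + 0.025313 + 0.545530 + 0.008263 = 0.579236
O = 0.328359 / √(0.293535 × 0.579236) = 0.328359 / 0.4123421 = 0.7963

0.80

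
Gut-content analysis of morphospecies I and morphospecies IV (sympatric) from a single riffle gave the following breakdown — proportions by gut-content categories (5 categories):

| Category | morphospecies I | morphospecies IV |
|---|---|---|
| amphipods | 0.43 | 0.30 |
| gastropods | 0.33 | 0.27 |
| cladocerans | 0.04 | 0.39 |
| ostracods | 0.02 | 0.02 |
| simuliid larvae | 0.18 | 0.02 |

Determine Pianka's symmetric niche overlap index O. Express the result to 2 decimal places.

Σ p₁ᵢp₂ᵢ = 0.1290 + 0.0891 + 0.0156 + 0.0004 + 0.0036 = 0.2377
Σp_1ᵢ² = 0.43² + 0.33² + 0.04² + 0.02² + 0.18² = 0.1849 + 0.1089 + 0.0016 + 0.0004 + 0.0324 = 0.3282
Σp_2ᵢ² = 0.30² + 0.27² + 0.39² + 0.02² + 0.02² = 0.0900 + 0.0729 + 0.1521 + 0.0004 + 0.0004 = 0.3158
O = 0.2377 / √(0.3282 × 0.3158) = 0.2377 / 0.32194 = 0.7383

0.74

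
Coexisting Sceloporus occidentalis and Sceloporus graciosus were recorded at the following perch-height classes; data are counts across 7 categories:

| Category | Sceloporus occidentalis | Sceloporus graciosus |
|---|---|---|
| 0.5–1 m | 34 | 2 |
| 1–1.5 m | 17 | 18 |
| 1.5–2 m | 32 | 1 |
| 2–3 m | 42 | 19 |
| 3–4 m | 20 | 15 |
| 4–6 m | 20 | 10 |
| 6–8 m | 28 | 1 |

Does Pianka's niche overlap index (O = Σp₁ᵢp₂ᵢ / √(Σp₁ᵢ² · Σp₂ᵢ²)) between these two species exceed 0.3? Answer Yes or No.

Proportions for Sceloporus occidentalis (n=193): 34/193=0.1762, 17/193=0.0881, 32/193=0.1658, 42/193=0.2176, 20/193=0.1036, 20/193=0.1036, 28/193=0.1451
Proportions for Sceloporus graciosus (n=66): 2/66=0.0303, 18/66=0.2727, 1/66=0.0152, 19/66=0.2879, 15/66=0.2273, 10/66=0.1515, 1/66=0.0152
Σ p₁ᵢp₂ᵢ = 0.005339 + 0.024025 + 0.002520 + 0.062647 + 0.023548 + 0.015695 + 0.002206 = 0.135980
Σp_1ᵢ² = 0.1762² + 0.0881² + 0.1658² + 0.2176² + 0.1036² + 0.1036² + 0.1451² = 0.031046 + 0.007762 + 0.027490 + 0.047350 + 0.010733 + 0.010733 + 0.021054 = 0.156168
Σp_2ᵢ² = 0.0303² + 0.2727² + 0.0152² + 0.2879² + 0.2273² + 0.1515² + 0.0152² = 0.000918 + 0.074365 + 0.000231 + 0.082886 + 0.051665 + 0.022952 + 0.000231 = 0.233248
O = 0.135980 / √(0.156168 × 0.233248) = 0.135980 / 0.1908556 = 0.7125
O = 0.7125 > 0.3 → Yes.

Yes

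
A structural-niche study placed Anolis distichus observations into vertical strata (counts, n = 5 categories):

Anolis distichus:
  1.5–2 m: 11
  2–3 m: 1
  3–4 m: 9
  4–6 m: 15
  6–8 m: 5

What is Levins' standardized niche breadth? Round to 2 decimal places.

Proportions for Anolis distichus (n=41): 11/41=0.2683, 1/41=0.0244, 9/41=0.2195, 15/41=0.3659, 5/41=0.1220
Σpᵢ² = 0.2683² + 0.0244² + 0.2195² + 0.3659² + 0.1220² = 0.071985 + 0.000595 + 0.048180 + 0.133883 + 0.014884 = 0.269527
B = 1 / 0.269527 = 3.7102
Bₛ = (B − 1)/(n − 1) = (3.7102 − 1)/(5 − 1) = 2.7102/4 = 0.6776

0.68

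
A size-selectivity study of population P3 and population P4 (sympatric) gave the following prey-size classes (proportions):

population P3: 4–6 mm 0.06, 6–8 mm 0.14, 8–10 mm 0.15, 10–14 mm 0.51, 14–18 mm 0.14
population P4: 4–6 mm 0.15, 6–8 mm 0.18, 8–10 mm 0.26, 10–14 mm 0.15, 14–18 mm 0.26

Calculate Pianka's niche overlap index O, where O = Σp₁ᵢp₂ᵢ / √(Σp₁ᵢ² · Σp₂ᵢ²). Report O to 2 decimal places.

0.71

Σ p₁ᵢp₂ᵢ = 0.0090 + 0.0252 + 0.0390 + 0.0765 + 0.0364 = 0.1861
Σp_1ᵢ² = 0.06² + 0.14² + 0.15² + 0.51² + 0.14² = 0.0036 + 0.0196 + 0.0225 + 0.2601 + 0.0196 = 0.3254
Σp_2ᵢ² = 0.15² + 0.18² + 0.26² + 0.15² + 0.26² = 0.0225 + 0.0324 + 0.0676 + 0.0225 + 0.0676 = 0.2126
O = 0.1861 / √(0.3254 × 0.2126) = 0.1861 / 0.26302 = 0.7076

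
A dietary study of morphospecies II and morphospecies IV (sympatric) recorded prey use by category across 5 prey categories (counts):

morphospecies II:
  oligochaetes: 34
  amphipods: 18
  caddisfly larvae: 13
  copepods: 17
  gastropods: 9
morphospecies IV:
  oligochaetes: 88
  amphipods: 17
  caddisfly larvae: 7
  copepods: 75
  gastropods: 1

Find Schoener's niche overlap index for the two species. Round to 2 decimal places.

Proportions for morphospecies II (n=91): 34/91=0.3736, 18/91=0.1978, 13/91=0.1429, 17/91=0.1868, 9/91=0.0989
Proportions for morphospecies IV (n=188): 88/188=0.4681, 17/188=0.0904, 7/188=0.0372, 75/188=0.3989, 1/188=0.0053
Σ|p₁ᵢ − p₂ᵢ| = 0.0945 + 0.1074 + 0.1057 + 0.2121 + 0.0936 = 0.6133
D = 1 − ½ × 0.6133 = 1 − 0.30665 = 0.69335

0.69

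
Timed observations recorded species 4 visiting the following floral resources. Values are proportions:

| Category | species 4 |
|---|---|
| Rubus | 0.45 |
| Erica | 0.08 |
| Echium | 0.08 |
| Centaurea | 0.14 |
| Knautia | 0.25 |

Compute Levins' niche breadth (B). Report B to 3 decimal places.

3.362

Σpᵢ² = 0.45² + 0.08² + 0.08² + 0.14² + 0.25² = 0.2025 + 0.0064 + 0.0064 + 0.0196 + 0.0625 = 0.2974
B = 1 / 0.2974 = 3.36247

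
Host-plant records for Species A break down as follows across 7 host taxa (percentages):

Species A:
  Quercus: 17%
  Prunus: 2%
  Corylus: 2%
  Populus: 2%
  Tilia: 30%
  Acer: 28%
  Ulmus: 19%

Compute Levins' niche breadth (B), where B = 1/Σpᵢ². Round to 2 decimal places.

Convert percentages to proportions (divide by 100).
Σpᵢ² = 0.17² + 0.02² + 0.02² + 0.02² + 0.30² + 0.28² + 0.19² = 0.0289 + 0.0004 + 0.0004 + 0.0004 + 0.0900 + 0.0784 + 0.0361 = 0.2346
B = 1 / 0.2346 = 4.2626

4.26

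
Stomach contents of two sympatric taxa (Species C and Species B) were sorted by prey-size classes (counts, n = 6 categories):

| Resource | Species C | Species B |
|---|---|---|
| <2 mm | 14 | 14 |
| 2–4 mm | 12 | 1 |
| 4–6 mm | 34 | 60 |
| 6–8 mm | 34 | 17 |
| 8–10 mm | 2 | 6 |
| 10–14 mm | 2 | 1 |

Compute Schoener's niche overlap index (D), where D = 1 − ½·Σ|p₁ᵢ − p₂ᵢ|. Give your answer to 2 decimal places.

Proportions for Species C (n=98): 14/98=0.1429, 12/98=0.1224, 34/98=0.3469, 34/98=0.3469, 2/98=0.0204, 2/98=0.0204
Proportions for Species B (n=99): 14/99=0.1414, 1/99=0.0101, 60/99=0.6061, 17/99=0.1717, 6/99=0.0606, 1/99=0.0101
Σ|p₁ᵢ − p₂ᵢ| = 0.0015 + 0.1123 + 0.2592 + 0.1752 + 0.0402 + 0.0103 = 0.5987
D = 1 − ½ × 0.5987 = 1 − 0.29935 = 0.70065

0.70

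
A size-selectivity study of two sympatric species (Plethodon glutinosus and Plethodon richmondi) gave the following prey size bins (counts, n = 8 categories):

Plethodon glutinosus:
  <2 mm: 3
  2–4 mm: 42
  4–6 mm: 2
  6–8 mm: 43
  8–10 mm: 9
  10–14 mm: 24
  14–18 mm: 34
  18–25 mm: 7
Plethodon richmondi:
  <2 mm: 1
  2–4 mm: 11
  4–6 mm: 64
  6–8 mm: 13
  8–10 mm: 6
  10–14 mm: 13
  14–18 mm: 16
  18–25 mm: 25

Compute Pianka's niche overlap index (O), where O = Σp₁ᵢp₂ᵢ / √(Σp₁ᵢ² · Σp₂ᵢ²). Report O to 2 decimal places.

0.41

Proportions for Plethodon glutinosus (n=164): 3/164=0.0183, 42/164=0.2561, 2/164=0.0122, 43/164=0.2622, 9/164=0.0549, 24/164=0.1463, 34/164=0.2073, 7/164=0.0427
Proportions for Plethodon richmondi (n=149): 1/149=0.0067, 11/149=0.0738, 64/149=0.4295, 13/149=0.0872, 6/149=0.0403, 13/149=0.0872, 16/149=0.1074, 25/149=0.1678
Σ p₁ᵢp₂ᵢ = 0.000123 + 0.018900 + 0.005240 + 0.022864 + 0.002212 + 0.012757 + 0.022264 + 0.007165 = 0.091525
Σp_1ᵢ² = 0.0183² + 0.2561² + 0.0122² + 0.2622² + 0.0549² + 0.1463² + 0.2073² + 0.0427² = 0.000335 + 0.065587 + 0.000149 + 0.068749 + 0.003014 + 0.021404 + 0.042973 + 0.001823 = 0.204034
Σp_2ᵢ² = 0.0067² + 0.0738² + 0.4295² + 0.0872² + 0.0403² + 0.0872² + 0.1074² + 0.1678² = 0.000045 + 0.005446 + 0.184470 + 0.007604 + 0.001624 + 0.007604 + 0.011535 + 0.028157 = 0.246485
O = 0.091525 / √(0.204034 × 0.246485) = 0.091525 / 0.2242573 = 0.4081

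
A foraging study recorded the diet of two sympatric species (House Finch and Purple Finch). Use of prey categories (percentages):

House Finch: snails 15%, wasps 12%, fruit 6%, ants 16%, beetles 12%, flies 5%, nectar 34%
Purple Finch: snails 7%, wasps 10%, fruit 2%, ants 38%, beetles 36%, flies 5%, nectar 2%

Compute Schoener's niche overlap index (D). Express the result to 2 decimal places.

0.54

Convert percentages to proportions (divide by 100).
Σ|p₁ᵢ − p₂ᵢ| = 0.08 + 0.02 + 0.04 + 0.22 + 0.24 + 0.00 + 0.32 = 0.92
D = 1 − ½ × 0.92 = 1 − 0.460 = 0.5400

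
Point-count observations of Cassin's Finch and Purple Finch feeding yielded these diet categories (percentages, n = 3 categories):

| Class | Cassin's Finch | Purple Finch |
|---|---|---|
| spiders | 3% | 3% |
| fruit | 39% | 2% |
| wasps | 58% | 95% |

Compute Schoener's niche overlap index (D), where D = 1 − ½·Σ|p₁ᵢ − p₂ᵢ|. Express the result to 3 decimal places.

Convert percentages to proportions (divide by 100).
Σ|p₁ᵢ − p₂ᵢ| = 0.00 + 0.37 + 0.37 = 0.74
D = 1 − ½ × 0.74 = 1 − 0.370 = 0.63000

0.630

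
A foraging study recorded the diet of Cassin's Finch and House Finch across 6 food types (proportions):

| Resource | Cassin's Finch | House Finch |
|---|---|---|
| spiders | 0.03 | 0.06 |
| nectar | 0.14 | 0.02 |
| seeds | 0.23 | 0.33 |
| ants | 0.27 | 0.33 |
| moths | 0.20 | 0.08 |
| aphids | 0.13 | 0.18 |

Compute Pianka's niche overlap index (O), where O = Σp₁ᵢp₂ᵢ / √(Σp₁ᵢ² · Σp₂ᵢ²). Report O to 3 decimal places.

0.908

Σ p₁ᵢp₂ᵢ = 0.0018 + 0.0028 + 0.0759 + 0.0891 + 0.0160 + 0.0234 = 0.2090
Σp_1ᵢ² = 0.03² + 0.14² + 0.23² + 0.27² + 0.20² + 0.13² = 0.0009 + 0.0196 + 0.0529 + 0.0729 + 0.0400 + 0.0169 = 0.2032
Σp_2ᵢ² = 0.06² + 0.02² + 0.33² + 0.33² + 0.08² + 0.18² = 0.0036 + 0.0004 + 0.1089 + 0.1089 + 0.0064 + 0.0324 = 0.2606
O = 0.2090 / √(0.2032 × 0.2606) = 0.2090 / 0.230117 = 0.90823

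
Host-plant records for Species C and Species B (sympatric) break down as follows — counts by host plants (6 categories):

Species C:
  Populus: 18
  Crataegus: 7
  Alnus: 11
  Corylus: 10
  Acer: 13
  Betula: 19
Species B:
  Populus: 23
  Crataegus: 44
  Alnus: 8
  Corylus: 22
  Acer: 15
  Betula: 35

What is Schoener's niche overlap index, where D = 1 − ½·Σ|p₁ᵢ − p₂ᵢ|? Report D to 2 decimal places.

Proportions for Species C (n=78): 18/78=0.2308, 7/78=0.0897, 11/78=0.1410, 10/78=0.1282, 13/78=0.1667, 19/78=0.2436
Proportions for Species B (n=147): 23/147=0.1565, 44/147=0.2993, 8/147=0.0544, 22/147=0.1497, 15/147=0.1020, 35/147=0.2381
Σ|p₁ᵢ − p₂ᵢ| = 0.0743 + 0.2096 + 0.0866 + 0.0215 + 0.0647 + 0.0055 = 0.4622
D = 1 − ½ × 0.4622 = 1 − 0.23110 = 0.76890

0.77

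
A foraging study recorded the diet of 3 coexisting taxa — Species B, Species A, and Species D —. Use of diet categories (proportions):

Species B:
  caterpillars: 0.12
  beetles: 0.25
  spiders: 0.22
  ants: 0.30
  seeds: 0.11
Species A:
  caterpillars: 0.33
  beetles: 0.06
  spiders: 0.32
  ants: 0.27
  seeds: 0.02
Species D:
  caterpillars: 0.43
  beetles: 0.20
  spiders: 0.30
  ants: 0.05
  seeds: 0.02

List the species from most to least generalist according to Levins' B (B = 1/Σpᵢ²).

Species B > Species A > Species D

Σp_Bᵢ² = 0.12² + 0.25² + 0.22² + 0.30² + 0.11² = 0.0144 + 0.0625 + 0.0484 + 0.0900 + 0.0121 = 0.2274
B_B = 1 / 0.2274 = 4.3975
Σp_Aᵢ² = 0.33² + 0.06² + 0.32² + 0.27² + 0.02² = 0.1089 + 0.0036 + 0.1024 + 0.0729 + 0.0004 = 0.2882
B_A = 1 / 0.2882 = 3.4698
Σp_Dᵢ² = 0.43² + 0.20² + 0.30² + 0.05² + 0.02² = 0.1849 + 0.0400 + 0.0900 + 0.0025 + 0.0004 = 0.3178
B_D = 1 / 0.3178 = 3.1466
Ranking by B (broadest → narrowest): Species B (4.40) > Species A (3.47) > Species D (3.15)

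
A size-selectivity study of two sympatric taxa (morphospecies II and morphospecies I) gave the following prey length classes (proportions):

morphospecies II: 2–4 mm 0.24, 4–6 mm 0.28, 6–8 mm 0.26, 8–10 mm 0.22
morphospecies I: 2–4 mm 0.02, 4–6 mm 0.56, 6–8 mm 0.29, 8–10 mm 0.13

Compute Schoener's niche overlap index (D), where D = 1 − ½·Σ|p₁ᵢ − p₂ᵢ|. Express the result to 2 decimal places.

0.69

Σ|p₁ᵢ − p₂ᵢ| = 0.22 + 0.28 + 0.03 + 0.09 = 0.62
D = 1 − ½ × 0.62 = 1 − 0.310 = 0.6900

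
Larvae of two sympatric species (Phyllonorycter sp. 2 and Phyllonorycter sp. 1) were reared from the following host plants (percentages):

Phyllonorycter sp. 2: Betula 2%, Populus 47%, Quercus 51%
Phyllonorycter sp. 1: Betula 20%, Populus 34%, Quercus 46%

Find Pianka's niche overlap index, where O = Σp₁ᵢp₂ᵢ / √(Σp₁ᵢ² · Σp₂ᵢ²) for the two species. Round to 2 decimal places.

Convert percentages to proportions (divide by 100).
Σ p₁ᵢp₂ᵢ = 0.0040 + 0.1598 + 0.2346 = 0.3984
Σp_1ᵢ² = 0.02² + 0.47² + 0.51² = 0.0004 + 0.2209 + 0.2601 = 0.4814
Σp_2ᵢ² = 0.20² + 0.34² + 0.46² = 0.0400 + 0.1156 + 0.2116 = 0.3672
O = 0.3984 / √(0.4814 × 0.3672) = 0.3984 / 0.42044 = 0.9476

0.95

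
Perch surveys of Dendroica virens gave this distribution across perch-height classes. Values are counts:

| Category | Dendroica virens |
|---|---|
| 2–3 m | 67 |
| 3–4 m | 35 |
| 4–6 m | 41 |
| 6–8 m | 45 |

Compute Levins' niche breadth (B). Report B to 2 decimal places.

3.75

Proportions for Dendroica virens (n=188): 67/188=0.3564, 35/188=0.1862, 41/188=0.2181, 45/188=0.2394
Σpᵢ² = 0.3564² + 0.1862² + 0.2181² + 0.2394² = 0.127021 + 0.034670 + 0.047568 + 0.057312 = 0.266571
B = 1 / 0.266571 = 3.7513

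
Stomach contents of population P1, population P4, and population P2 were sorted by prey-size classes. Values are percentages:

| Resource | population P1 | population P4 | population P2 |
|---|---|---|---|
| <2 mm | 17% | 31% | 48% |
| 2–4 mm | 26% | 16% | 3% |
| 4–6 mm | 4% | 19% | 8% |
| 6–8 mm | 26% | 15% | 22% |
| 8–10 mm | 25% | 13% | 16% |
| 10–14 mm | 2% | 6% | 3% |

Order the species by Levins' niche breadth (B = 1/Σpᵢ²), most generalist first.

Convert percentages to proportions (divide by 100).
Σp_P1ᵢ² = 0.17² + 0.26² + 0.04² + 0.26² + 0.25² + 0.02² = 0.0289 + 0.0676 + 0.0016 + 0.0676 + 0.0625 + 0.0004 = 0.2286
B_P1 = 1 / 0.2286 = 4.3745
Σp_P4ᵢ² = 0.31² + 0.16² + 0.19² + 0.15² + 0.13² + 0.06² = 0.0961 + 0.0256 + 0.0361 + 0.0225 + 0.0169 + 0.0036 = 0.2008
B_P4 = 1 / 0.2008 = 4.9801
Σp_P2ᵢ² = 0.48² + 0.03² + 0.08² + 0.22² + 0.16² + 0.03² = 0.2304 + 0.0009 + 0.0064 + 0.0484 + 0.0256 + 0.0009 = 0.3126
B_P2 = 1 / 0.3126 = 3.1990
Ranking by B (broadest → narrowest): population P4 (4.98) > population P1 (4.37) > population P2 (3.20)

population P4 > population P1 > population P2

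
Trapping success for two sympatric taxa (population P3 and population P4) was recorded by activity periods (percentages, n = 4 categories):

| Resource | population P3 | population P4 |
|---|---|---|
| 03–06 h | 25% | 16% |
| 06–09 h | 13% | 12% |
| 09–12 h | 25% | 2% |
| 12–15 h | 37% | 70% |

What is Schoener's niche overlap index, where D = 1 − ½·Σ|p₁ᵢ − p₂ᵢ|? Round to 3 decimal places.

0.670

Convert percentages to proportions (divide by 100).
Σ|p₁ᵢ − p₂ᵢ| = 0.09 + 0.01 + 0.23 + 0.33 = 0.66
D = 1 − ½ × 0.66 = 1 − 0.330 = 0.67000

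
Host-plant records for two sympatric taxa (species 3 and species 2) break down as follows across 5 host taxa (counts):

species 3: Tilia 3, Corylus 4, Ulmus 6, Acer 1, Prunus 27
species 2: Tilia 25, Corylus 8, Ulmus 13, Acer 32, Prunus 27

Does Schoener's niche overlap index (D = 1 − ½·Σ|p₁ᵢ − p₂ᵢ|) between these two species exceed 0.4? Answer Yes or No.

Proportions for species 3 (n=41): 3/41=0.0732, 4/41=0.0976, 6/41=0.1463, 1/41=0.0244, 27/41=0.6585
Proportions for species 2 (n=105): 25/105=0.2381, 8/105=0.0762, 13/105=0.1238, 32/105=0.3048, 27/105=0.2571
Σ|p₁ᵢ − p₂ᵢ| = 0.1649 + 0.0214 + 0.0225 + 0.2804 + 0.4014 = 0.8906
D = 1 − ½ × 0.8906 = 1 − 0.44530 = 0.55470
D = 0.55470 > 0.4 → Yes.

Yes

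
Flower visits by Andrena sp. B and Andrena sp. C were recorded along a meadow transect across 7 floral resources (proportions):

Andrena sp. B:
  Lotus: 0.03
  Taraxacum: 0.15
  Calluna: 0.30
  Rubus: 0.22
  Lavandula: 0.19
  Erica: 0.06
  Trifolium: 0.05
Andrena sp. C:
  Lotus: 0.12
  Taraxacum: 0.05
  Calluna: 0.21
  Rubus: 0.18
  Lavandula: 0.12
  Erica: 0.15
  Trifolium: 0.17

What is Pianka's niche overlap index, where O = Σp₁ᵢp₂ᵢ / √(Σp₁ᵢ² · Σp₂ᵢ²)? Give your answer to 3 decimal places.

0.855

Σ p₁ᵢp₂ᵢ = 0.0036 + 0.0075 + 0.0630 + 0.0396 + 0.0228 + 0.0090 + 0.0085 = 0.1540
Σp_1ᵢ² = 0.03² + 0.15² + 0.30² + 0.22² + 0.19² + 0.06² + 0.05² = 0.0009 + 0.0225 + 0.0900 + 0.0484 + 0.0361 + 0.0036 + 0.0025 = 0.2040
Σp_2ᵢ² = 0.12² + 0.05² + 0.21² + 0.18² + 0.12² + 0.15² + 0.17² = 0.0144 + 0.0025 + 0.0441 + 0.0324 + 0.0144 + 0.0225 + 0.0289 = 0.1592
O = 0.1540 / √(0.2040 × 0.1592) = 0.1540 / 0.180213 = 0.85454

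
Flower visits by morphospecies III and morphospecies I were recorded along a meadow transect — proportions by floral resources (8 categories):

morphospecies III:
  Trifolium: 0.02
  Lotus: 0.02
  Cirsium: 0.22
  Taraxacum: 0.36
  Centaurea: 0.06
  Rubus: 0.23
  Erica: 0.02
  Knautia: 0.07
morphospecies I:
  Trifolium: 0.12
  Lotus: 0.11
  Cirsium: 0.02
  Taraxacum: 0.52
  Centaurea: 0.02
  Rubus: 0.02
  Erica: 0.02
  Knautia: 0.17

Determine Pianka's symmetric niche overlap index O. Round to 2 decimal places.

0.76

Σ p₁ᵢp₂ᵢ = 0.0024 + 0.0022 + 0.0044 + 0.1872 + 0.0012 + 0.0046 + 0.0004 + 0.0119 = 0.2143
Σp_1ᵢ² = 0.02² + 0.02² + 0.22² + 0.36² + 0.06² + 0.23² + 0.02² + 0.07² = 0.0004 + 0.0004 + 0.0484 + 0.1296 + 0.0036 + 0.0529 + 0.0004 + 0.0049 = 0.2406
Σp_2ᵢ² = 0.12² + 0.11² + 0.02² + 0.52² + 0.02² + 0.02² + 0.02² + 0.17² = 0.0144 + 0.0121 + 0.0004 + 0.2704 + 0.0004 + 0.0004 + 0.0004 + 0.0289 = 0.3274
O = 0.2143 / √(0.2406 × 0.3274) = 0.2143 / 0.28066 = 0.7636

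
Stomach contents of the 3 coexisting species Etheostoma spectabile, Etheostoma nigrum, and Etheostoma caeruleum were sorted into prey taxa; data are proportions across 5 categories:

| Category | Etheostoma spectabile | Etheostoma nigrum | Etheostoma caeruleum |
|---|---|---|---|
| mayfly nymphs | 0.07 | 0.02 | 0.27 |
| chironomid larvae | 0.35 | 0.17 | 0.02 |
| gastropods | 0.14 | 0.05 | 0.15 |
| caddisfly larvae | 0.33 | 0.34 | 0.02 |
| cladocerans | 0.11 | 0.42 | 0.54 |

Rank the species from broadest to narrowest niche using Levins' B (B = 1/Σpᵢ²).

Etheostoma spectabile > Etheostoma nigrum > Etheostoma caeruleum

Σp_specᵢ² = 0.07² + 0.35² + 0.14² + 0.33² + 0.11² = 0.0049 + 0.1225 + 0.0196 + 0.1089 + 0.0121 = 0.2680
B_spec = 1 / 0.2680 = 3.7313
Σp_nigrᵢ² = 0.02² + 0.17² + 0.05² + 0.34² + 0.42² = 0.0004 + 0.0289 + 0.0025 + 0.1156 + 0.1764 = 0.3238
B_nigr = 1 / 0.3238 = 3.0883
Σp_caerᵢ² = 0.27² + 0.02² + 0.15² + 0.02² + 0.54² = 0.0729 + 0.0004 + 0.0225 + 0.0004 + 0.2916 = 0.3878
B_caer = 1 / 0.3878 = 2.5786
Ranking by B (broadest → narrowest): Etheostoma spectabile (3.73) > Etheostoma nigrum (3.09) > Etheostoma caeruleum (2.58)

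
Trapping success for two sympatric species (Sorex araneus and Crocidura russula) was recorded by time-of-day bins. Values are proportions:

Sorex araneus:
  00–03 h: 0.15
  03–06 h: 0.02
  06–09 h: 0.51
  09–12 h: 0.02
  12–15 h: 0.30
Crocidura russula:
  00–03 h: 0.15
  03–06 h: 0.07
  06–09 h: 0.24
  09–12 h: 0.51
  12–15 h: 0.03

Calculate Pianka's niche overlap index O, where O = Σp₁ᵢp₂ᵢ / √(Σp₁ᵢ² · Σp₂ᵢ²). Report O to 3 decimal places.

0.460

Σ p₁ᵢp₂ᵢ = 0.0225 + 0.0014 + 0.1224 + 0.0102 + 0.0090 = 0.1655
Σp_1ᵢ² = 0.15² + 0.02² + 0.51² + 0.02² + 0.30² = 0.0225 + 0.0004 + 0.2601 + 0.0004 + 0.0900 = 0.3734
Σp_2ᵢ² = 0.15² + 0.07² + 0.24² + 0.51² + 0.03² = 0.0225 + 0.0049 + 0.0576 + 0.2601 + 0.0009 = 0.3460
O = 0.1655 / √(0.3734 × 0.3460) = 0.1655 / 0.359439 = 0.46044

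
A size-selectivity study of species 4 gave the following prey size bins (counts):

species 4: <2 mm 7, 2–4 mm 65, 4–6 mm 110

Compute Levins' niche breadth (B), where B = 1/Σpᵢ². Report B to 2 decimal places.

Proportions for species 4 (n=182): 7/182=0.0385, 65/182=0.3571, 110/182=0.6044
Σpᵢ² = 0.0385² + 0.3571² + 0.6044² = 0.001482 + 0.127520 + 0.365299 = 0.494301
B = 1 / 0.494301 = 2.0231

2.02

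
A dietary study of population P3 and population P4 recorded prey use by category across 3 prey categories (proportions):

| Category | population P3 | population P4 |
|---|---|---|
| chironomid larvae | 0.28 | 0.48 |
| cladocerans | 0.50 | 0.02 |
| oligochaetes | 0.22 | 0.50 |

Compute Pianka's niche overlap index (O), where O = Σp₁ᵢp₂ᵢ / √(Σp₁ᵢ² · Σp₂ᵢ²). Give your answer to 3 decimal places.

Σ p₁ᵢp₂ᵢ = 0.1344 + 0.0100 + 0.1100 = 0.2544
Σp_1ᵢ² = 0.28² + 0.50² + 0.22² = 0.0784 + 0.2500 + 0.0484 = 0.3768
Σp_2ᵢ² = 0.48² + 0.02² + 0.50² = 0.2304 + 0.0004 + 0.2500 = 0.4808
O = 0.2544 / √(0.3768 × 0.4808) = 0.2544 / 0.425635 = 0.59770

0.598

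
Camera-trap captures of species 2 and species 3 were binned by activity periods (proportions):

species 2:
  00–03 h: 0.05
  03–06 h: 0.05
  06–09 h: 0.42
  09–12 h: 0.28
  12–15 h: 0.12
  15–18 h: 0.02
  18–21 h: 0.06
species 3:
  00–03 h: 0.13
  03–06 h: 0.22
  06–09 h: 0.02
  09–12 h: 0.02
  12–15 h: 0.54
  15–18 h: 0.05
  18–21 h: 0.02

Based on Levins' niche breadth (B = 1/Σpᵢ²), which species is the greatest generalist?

Σp_2ᵢ² = 0.05² + 0.05² + 0.42² + 0.28² + 0.12² + 0.02² + 0.06² = 0.0025 + 0.0025 + 0.1764 + 0.0784 + 0.0144 + 0.0004 + 0.0036 = 0.2782
B_2 = 1 / 0.2782 = 3.5945
Σp_3ᵢ² = 0.13² + 0.22² + 0.02² + 0.02² + 0.54² + 0.05² + 0.02² = 0.0169 + 0.0484 + 0.0004 + 0.0004 + 0.2916 + 0.0025 + 0.0004 = 0.3606
B_3 = 1 / 0.3606 = 2.7732
Highest B → broadest niche (most generalist): species 2 (B = 3.59).

species 2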